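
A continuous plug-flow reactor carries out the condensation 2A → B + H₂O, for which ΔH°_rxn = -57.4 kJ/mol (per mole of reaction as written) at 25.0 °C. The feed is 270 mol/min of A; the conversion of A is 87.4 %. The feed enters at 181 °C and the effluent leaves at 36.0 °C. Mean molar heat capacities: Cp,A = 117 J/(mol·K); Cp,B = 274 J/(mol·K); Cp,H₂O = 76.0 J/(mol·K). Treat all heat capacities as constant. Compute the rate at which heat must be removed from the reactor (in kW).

Q_out = 187 kW

Extent of reaction ξ = 0.874 × 270 / 2 = 117.99 mol/min
Reaction term: ξ·ΔH°_rxn = 117.99 × -57.4 = -6772.6 kJ/min
Sensible, feed 181→25 °C: -4928 kJ/min
Outlet flows (mol/min): A 34.02, B 117.99, H₂O 117.99
Sensible, products 25→36.0 °C: 498.05 kJ/min
Q = ΔH = -11203 kJ/min = -186.71 kW
Heat removed = 186.71 kW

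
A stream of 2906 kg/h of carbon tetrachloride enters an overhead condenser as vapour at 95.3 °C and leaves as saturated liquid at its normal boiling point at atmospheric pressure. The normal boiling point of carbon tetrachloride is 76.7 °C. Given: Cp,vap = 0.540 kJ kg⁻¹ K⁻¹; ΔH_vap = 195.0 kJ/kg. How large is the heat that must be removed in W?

Q_c = 166000 W

vapour 95.3→76.7 °C: -10.044 kJ/kg
condensation at 76.7 °C: -195 kJ/kg
Δh = -10.044 + -195 = -205.04 kJ/kg
Q = ṁ·Δh = 2906 kg/h × -205.04 kJ/kg = -595860 kJ/h
|Q| = 165.52 kW = 165520 W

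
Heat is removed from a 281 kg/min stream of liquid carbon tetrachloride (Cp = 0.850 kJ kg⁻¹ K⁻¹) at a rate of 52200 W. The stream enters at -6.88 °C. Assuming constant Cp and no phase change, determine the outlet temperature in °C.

Q = 52200 W = 3132 kJ/min
ΔT = Q/(ṁ·Cp) = 3132/(281×0.850) = 13.113 K
T_out = -6.88 − 13.113 = -19.993 °C

T_out = -20.0 °C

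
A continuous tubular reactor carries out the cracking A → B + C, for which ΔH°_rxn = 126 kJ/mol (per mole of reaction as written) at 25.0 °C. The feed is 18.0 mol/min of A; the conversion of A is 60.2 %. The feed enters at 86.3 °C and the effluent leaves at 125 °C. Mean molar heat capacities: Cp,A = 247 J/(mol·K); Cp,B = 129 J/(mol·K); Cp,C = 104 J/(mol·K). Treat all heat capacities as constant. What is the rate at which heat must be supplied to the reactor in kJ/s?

Q_in = 25.4 kJ/s

Extent of reaction ξ = 0.602 × 18.0 = 10.836 mol/min
Reaction term: ξ·ΔH°_rxn = 10.836 × 126 = 1365.3 kJ/min
Sensible, feed 86.3→25 °C: -272.54 kJ/min
Outlet flows (mol/min): A 7.164, B 10.836, C 10.836
Sensible, products 25→125 °C: 429.43 kJ/min
Q = ΔH = 1522.2 kJ/min = 25.37 kW
Heat supplied = 25.37 kJ/s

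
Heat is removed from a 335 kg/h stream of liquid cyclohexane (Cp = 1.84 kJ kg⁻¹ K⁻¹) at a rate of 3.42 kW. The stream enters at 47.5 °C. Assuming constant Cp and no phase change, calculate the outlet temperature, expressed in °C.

Q = 3.42 kW = 12312 kJ/h
ΔT = Q/(ṁ·Cp) = 12312/(335×1.84) = 19.974 K
T_out = 47.5 − 19.974 = 27.526 °C

T_out = 27.5 °C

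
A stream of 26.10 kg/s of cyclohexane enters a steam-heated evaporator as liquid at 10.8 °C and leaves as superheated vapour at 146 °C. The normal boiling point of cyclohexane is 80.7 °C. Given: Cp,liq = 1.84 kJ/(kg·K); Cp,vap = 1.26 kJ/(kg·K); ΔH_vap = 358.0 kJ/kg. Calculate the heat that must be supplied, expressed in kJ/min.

liquid 10.8→80.7 °C: 128.62 kJ/kg
vaporisation at 80.7 °C: 358 kJ/kg
vapour 80.7→146 °C: 82.278 kJ/kg
Δh = 128.62 + 358 + 82.278 = 568.89 kJ/kg
Q = ṁ·Δh = 26.10 kg/s × 568.89 kJ/kg = 14848 kJ/s
|Q| = 14848 kW = 890890 kJ/min

Q = 891000 kJ/min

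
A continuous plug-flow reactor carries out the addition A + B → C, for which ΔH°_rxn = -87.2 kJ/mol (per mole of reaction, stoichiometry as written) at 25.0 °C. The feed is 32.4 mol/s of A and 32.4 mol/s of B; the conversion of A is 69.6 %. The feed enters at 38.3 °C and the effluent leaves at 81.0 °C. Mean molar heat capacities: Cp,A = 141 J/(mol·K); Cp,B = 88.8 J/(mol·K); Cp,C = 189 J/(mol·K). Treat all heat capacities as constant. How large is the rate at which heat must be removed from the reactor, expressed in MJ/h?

Q_out = 6120 MJ/h

Extent of reaction ξ = 0.696 × 32.4 = 22.55 mol/s
Reaction term: ξ·ΔH°_rxn = 22.55 × -87.2 = -1966.4 kJ/s
Sensible, feed 38.3→25 °C: -99.025 kJ/s
Outlet flows (mol/s): A 9.8496, B 9.8496, C 22.55
Sensible, products 25→81.0 °C: 365.43 kJ/s
Q = ΔH = -1700 kJ/s = -1700 kW
Heat removed = 6120 MJ/h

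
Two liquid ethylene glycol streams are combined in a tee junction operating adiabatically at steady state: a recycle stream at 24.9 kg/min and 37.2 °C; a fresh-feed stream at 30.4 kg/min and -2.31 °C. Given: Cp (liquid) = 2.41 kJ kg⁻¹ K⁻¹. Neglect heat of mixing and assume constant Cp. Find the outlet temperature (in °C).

No heat crosses the boundary, so H_out = H_in.
Σ ṁᵢCp,ᵢTᵢ = 24.9×2.41×37.2 + 30.4×2.41×-2.31 = 2063.1
Σ ṁᵢCp,ᵢ = 24.9×2.41 + 30.4×2.41 = 133.27
T_out = 2063.1 / 133.27 = 15.48 °C

T_out = 15.5 °C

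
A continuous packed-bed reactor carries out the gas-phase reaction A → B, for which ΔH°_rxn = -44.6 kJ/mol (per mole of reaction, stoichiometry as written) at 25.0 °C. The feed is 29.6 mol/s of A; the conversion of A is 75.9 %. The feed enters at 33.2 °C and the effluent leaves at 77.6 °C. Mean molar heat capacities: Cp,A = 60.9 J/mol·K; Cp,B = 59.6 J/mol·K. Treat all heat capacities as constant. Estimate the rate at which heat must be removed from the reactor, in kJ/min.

Extent of reaction ξ = 0.759 × 29.6 = 22.466 mol/s
Reaction term: ξ·ΔH°_rxn = 22.466 × -44.6 = -1002 kJ/s
Sensible, feed 33.2→25 °C: -14.782 kJ/s
Outlet flows (mol/s): A 7.1336, B 22.466
Sensible, products 25→77.6 °C: 93.283 kJ/s
Q = ΔH = -923.5 kJ/s = -923.5 kW
Heat removed = 55410 kJ/min

Q_out = 55400 kJ/min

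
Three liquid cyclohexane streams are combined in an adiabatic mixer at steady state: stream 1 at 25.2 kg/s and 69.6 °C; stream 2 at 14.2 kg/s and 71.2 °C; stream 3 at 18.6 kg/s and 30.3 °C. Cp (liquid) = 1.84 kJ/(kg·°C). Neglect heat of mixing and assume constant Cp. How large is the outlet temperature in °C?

T_out = 57.4 °C

No heat crosses the boundary, so H_out = H_in.
Σ ṁᵢCp,ᵢTᵢ = 25.2×1.84×69.6 + 14.2×1.84×71.2 + 18.6×1.84×30.3 = 6124.5
Σ ṁᵢCp,ᵢ = 25.2×1.84 + 14.2×1.84 + 18.6×1.84 = 106.72
T_out = 6124.5 / 106.72 = 57.389 °C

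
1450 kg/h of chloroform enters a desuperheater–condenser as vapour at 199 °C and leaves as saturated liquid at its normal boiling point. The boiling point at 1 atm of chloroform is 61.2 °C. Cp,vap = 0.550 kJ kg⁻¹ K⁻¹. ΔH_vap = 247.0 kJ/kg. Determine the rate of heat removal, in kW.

Q_c = 130 kW

vapour 199→61.2 °C: -75.79 kJ/kg
condensation at 61.2 °C: -247 kJ/kg
Δh = -75.79 + -247 = -322.79 kJ/kg
Q = ṁ·Δh = 1450 kg/h × -322.79 kJ/kg = -468050 kJ/h
|Q| = 130.01 kW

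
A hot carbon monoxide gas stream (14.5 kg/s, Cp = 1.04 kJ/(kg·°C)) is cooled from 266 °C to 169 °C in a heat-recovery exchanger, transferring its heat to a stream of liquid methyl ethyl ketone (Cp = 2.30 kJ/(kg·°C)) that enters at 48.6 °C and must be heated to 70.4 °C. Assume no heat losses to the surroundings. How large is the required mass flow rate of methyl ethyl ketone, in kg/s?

ṁ_c = 29.2 kg/s

Heat released by hot stream: Q = 14.5 × 1.04 × (266 − 169) = 1462.8 kJ/s
Energy balance on cold side (adiabatic exchanger): Q = ṁ_c·Cp_c·(T_c,out − T_c,in)
ṁ_c = 1462.8 / [2.30 × (70.4 − 48.6)] = 29.174 kg/s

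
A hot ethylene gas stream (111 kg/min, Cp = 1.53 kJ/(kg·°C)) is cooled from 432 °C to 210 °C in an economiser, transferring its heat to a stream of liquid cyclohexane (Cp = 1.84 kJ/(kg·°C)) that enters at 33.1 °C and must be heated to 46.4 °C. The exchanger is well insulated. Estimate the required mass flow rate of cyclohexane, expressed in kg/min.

Heat released by hot stream: Q = 111 × 1.53 × (432 − 210) = 37702 kJ/min
Energy balance on cold side (adiabatic exchanger): Q = ṁ_c·Cp_c·(T_c,out − T_c,in)
ṁ_c = 37702 / [1.84 × (46.4 − 33.1)] = 1540.6 kg/min

ṁ_c = 1540 kg/min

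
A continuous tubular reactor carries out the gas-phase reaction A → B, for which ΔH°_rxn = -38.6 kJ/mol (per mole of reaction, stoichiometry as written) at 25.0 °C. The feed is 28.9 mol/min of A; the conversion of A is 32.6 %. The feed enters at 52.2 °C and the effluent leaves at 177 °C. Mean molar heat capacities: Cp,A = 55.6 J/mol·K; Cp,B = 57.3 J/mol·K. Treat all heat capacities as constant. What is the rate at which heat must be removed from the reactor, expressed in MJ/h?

Extent of reaction ξ = 0.326 × 28.9 = 9.4214 mol/min
Reaction term: ξ·ΔH°_rxn = 9.4214 × -38.6 = -363.67 kJ/min
Sensible, feed 52.2→25 °C: -43.706 kJ/min
Outlet flows (mol/min): A 19.479, B 9.4214
Sensible, products 25→177 °C: 246.67 kJ/min
Q = ΔH = -160.7 kJ/min = -2.6783 kW
Heat removed = 9.6419 MJ/h

Q_out = 9.64 MJ/h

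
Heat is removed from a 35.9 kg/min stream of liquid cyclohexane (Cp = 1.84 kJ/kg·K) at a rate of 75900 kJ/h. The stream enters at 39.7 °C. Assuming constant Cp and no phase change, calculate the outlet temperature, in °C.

T_out = 20.5 °C

Q = 75900 kJ/h = 1265 kJ/min
ΔT = Q/(ṁ·Cp) = 1265/(35.9×1.84) = 19.15 K
T_out = 39.7 − 19.15 = 20.55 °C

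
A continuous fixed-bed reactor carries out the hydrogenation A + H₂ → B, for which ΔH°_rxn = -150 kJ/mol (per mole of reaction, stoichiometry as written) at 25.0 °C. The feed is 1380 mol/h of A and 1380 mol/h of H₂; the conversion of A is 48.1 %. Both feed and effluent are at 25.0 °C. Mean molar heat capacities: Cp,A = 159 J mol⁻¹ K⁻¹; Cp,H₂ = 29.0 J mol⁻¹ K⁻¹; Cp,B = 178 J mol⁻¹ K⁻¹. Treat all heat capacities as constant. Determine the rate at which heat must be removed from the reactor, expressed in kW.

Extent of reaction ξ = 0.481 × 1380 = 663.78 mol/h
Reaction term: ξ·ΔH°_rxn = 663.78 × -150 = -99567 kJ/h
Q = ΔH = -99567 kJ/h = -27.657 kW
Heat removed = 27.657 kW

Q_out = 27.7 kW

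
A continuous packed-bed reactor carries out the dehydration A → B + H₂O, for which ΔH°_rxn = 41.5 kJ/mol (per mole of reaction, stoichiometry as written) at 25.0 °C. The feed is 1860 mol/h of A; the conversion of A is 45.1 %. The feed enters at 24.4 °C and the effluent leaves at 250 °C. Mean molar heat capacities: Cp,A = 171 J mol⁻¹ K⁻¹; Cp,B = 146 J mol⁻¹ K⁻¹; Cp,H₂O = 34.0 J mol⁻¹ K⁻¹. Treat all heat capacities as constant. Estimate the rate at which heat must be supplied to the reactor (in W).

Extent of reaction ξ = 0.451 × 1860 = 838.86 mol/h
Reaction term: ξ·ΔH°_rxn = 838.86 × 41.5 = 34813 kJ/h
Sensible, feed 24.4→25 °C: 190.84 kJ/h
Outlet flows (mol/h): A 1021.1, B 838.86, H₂O 838.86
Sensible, products 25→250 °C: 73262 kJ/h
Q = ΔH = 108270 kJ/h = 30.074 kW
Heat supplied = 30074 W

Q_in = 30100 W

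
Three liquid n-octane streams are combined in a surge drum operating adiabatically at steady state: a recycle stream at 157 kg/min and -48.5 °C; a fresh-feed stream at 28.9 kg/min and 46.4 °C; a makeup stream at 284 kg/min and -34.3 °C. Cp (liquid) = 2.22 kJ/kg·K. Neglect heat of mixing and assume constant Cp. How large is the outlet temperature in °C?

T_out = -34.1 °C

No heat crosses the boundary, so H_out = H_in.
Σ ṁᵢCp,ᵢTᵢ = 157×2.22×-48.5 + 28.9×2.22×46.4 + 284×2.22×-34.3 = -35553
Σ ṁᵢCp,ᵢ = 157×2.22 + 28.9×2.22 + 284×2.22 = 1043.2
T_out = -35553 / 1043.2 = -34.081 °C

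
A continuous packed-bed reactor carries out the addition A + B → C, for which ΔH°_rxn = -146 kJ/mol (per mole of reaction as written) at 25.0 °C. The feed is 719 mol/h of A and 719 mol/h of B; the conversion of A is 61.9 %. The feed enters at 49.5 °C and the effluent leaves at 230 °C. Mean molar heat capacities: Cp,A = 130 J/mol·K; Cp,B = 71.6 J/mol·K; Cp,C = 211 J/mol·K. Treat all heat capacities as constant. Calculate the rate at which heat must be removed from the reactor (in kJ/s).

Q_out = 10.5 kJ/s

Extent of reaction ξ = 0.619 × 719 = 445.06 mol/h
Reaction term: ξ·ΔH°_rxn = 445.06 × -146 = -64979 kJ/h
Sensible, feed 49.5→25 °C: -3551.3 kJ/h
Outlet flows (mol/h): A 273.94, B 273.94, C 445.06
Sensible, products 25→230 °C: 30572 kJ/h
Q = ΔH = -37958 kJ/h = -10.544 kW
Heat removed = 10.544 kJ/s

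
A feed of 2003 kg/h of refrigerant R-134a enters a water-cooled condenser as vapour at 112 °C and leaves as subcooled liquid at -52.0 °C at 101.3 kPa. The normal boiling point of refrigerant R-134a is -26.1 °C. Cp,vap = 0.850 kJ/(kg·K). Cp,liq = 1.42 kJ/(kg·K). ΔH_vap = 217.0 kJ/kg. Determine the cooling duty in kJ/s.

vapour 112→-26.1 °C: -117.38 kJ/kg
condensation at -26.1 °C: -217 kJ/kg
liquid -26.1→-52.0 °C: -36.778 kJ/kg
Δh = -117.38 + -217 + -36.778 = -371.16 kJ/kg
Q = ṁ·Δh = 2003 kg/h × -371.16 kJ/kg = -743440 kJ/h
|Q| = 206.51 kW

Q_c = 207 kJ/s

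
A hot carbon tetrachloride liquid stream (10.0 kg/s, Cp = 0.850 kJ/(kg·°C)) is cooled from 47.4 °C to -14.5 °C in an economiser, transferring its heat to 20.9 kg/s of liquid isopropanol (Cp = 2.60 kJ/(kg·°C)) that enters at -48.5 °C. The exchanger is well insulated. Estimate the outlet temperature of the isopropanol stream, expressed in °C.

Heat released by hot stream: Q = 10.0 × 0.850 × (47.4 − -14.5) = 526.15 kJ/s
Energy balance on cold side (adiabatic exchanger): Q = ṁ_c·Cp_c·(T_c,out − T_c,in)
T_c,out = -48.5 + 526.15/(20.9 × 2.60) = -38.817 °C

T_c,out = -38.8 °C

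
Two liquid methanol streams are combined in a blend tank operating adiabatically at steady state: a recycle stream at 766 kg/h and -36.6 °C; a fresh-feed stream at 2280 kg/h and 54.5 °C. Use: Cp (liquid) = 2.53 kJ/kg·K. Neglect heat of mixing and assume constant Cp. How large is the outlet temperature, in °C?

T_out = 31.6 °C

Energy balance with Q = 0: Σ ṁᵢCp,ᵢ(T_out − Tᵢ) = 0
T_out = Σ ṁᵢCp,ᵢTᵢ / Σ ṁᵢCp,ᵢ
      = 243450 / 7706.4 = 31.59 °C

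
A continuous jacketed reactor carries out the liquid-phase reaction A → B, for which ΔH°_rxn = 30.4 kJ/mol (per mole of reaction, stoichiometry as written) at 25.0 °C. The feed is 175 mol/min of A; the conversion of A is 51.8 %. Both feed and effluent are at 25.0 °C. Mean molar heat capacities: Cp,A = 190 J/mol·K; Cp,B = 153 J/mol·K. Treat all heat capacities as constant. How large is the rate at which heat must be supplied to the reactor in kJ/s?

Extent of reaction ξ = 0.518 × 175 = 90.65 mol/min
Reaction term: ξ·ΔH°_rxn = 90.65 × 30.4 = 2755.8 kJ/min
Q = ΔH = 2755.8 kJ/min = 45.929 kW
Heat supplied = 45.929 kJ/s

Q_in = 45.9 kJ/s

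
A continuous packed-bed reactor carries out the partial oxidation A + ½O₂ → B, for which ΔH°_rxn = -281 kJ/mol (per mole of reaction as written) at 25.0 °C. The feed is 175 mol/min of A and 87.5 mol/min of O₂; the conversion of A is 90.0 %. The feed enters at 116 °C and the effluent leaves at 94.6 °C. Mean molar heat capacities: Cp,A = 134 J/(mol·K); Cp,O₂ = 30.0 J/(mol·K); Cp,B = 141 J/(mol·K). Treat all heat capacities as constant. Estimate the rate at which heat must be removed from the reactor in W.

Extent of reaction ξ = 0.900 × 175 = 157.5 mol/min
Reaction term: ξ·ΔH°_rxn = 157.5 × -281 = -44258 kJ/min
Sensible, feed 116→25 °C: -2372.8 kJ/min
Outlet flows (mol/min): A 17.5, O₂ 8.75, B 157.5
Sensible, products 25→94.6 °C: 1727.1 kJ/min
Q = ΔH = -44903 kJ/min = -748.39 kW
Heat removed = 748390 W

Q_out = 748000 W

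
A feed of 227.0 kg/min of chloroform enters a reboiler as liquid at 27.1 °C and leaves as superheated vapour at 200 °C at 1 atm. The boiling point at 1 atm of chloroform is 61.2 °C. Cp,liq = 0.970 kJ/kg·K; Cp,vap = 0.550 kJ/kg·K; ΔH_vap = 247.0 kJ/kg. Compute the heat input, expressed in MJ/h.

liquid 27.1→61.2 °C: 33.077 kJ/kg
vaporisation at 61.2 °C: 247 kJ/kg
vapour 61.2→200 °C: 76.34 kJ/kg
Δh = 33.077 + 247 + 76.34 = 356.42 kJ/kg
Q = ṁ·Δh = 227.0 kg/min × 356.42 kJ/kg = 80907 kJ/min
|Q| = 1348.4 kW = 4854.4 MJ/h

Q = 4850 MJ/h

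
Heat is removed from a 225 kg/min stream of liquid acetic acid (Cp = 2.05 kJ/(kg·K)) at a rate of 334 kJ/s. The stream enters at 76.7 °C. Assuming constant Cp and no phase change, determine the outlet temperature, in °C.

T_out = 33.3 °C

Q = 334 kJ/s = 20040 kJ/min
ΔT = Q/(ṁ·Cp) = 20040/(225×2.05) = 43.447 K
T_out = 76.7 − 43.447 = 33.253 °C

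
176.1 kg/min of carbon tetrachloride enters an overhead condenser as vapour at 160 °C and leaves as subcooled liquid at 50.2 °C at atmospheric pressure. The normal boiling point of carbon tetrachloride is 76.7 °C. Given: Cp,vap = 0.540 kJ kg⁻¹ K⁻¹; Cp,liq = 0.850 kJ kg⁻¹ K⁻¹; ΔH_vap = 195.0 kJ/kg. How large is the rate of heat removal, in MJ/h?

vapour 160→76.7 °C: -44.982 kJ/kg
condensation at 76.7 °C: -195 kJ/kg
liquid 76.7→50.2 °C: -22.525 kJ/kg
Δh = -44.982 + -195 + -22.525 = -262.51 kJ/kg
Q = ṁ·Δh = 176.1 kg/min × -262.51 kJ/kg = -46227 kJ/min
|Q| = 770.46 kW = 2773.6 MJ/h

Q_c = 2770 MJ/h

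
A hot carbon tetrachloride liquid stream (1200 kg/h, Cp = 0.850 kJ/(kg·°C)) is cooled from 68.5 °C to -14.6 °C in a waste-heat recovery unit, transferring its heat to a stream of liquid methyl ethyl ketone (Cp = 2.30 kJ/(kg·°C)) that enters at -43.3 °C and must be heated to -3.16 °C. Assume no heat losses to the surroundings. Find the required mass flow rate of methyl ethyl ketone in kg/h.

ṁ_c = 918 kg/h

Heat released by hot stream: Q = 1200 × 0.850 × (68.5 − -14.6) = 84762 kJ/h
Energy balance on cold side (adiabatic exchanger): Q = ṁ_c·Cp_c·(T_c,out − T_c,in)
ṁ_c = 84762 / [2.30 × (-3.16 − -43.3)] = 918.11 kg/h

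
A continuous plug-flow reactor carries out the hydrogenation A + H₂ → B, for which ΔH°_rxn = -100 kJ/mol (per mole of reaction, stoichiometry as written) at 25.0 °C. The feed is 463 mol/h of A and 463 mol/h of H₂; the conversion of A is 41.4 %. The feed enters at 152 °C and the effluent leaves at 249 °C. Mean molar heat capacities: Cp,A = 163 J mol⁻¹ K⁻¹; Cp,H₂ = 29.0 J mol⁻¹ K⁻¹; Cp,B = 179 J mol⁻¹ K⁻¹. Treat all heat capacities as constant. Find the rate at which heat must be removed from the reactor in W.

Extent of reaction ξ = 0.414 × 463 = 191.68 mol/h
Reaction term: ξ·ΔH°_rxn = 191.68 × -100 = -19168 kJ/h
Sensible, feed 152→25 °C: -11290 kJ/h
Outlet flows (mol/h): A 271.32, H₂ 271.32, B 191.68
Sensible, products 25→249 °C: 19355 kJ/h
Q = ΔH = -11103 kJ/h = -3.0843 kW
Heat removed = 3084.3 W

Q_out = 3080 W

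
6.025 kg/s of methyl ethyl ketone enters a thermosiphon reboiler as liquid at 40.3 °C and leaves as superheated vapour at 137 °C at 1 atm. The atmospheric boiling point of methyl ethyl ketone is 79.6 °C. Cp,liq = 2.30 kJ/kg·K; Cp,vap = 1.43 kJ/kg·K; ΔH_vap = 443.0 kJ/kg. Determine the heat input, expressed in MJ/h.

liquid 40.3→79.6 °C: 90.39 kJ/kg
vaporisation at 79.6 °C: 443 kJ/kg
vapour 79.6→137 °C: 82.082 kJ/kg
Δh = 90.39 + 443 + 82.082 = 615.47 kJ/kg
Q = ṁ·Δh = 6.025 kg/s × 615.47 kJ/kg = 3708.2 kJ/s
|Q| = 3708.2 kW = 13350 MJ/h

Q = 13300 MJ/h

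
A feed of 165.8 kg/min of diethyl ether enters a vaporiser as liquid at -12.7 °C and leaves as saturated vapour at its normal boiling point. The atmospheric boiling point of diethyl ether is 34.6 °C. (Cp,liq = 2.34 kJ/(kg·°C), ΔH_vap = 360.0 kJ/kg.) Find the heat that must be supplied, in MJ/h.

Q = 4680 MJ/h

liquid -12.7→34.6 °C: 110.68 kJ/kg
vaporisation at 34.6 °C: 360 kJ/kg
Δh = 110.68 + 360 = 470.68 kJ/kg
Q = ṁ·Δh = 165.8 kg/min × 470.68 kJ/kg = 78039 kJ/min
|Q| = 1300.7 kW = 4682.3 MJ/h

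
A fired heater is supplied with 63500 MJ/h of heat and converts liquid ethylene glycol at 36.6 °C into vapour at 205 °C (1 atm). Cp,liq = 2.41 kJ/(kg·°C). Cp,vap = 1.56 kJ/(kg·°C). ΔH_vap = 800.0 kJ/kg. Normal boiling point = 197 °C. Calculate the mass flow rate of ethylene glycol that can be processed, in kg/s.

ṁ = 14.7 kg/s

Δh = 2.41×(197−36.6) + 800.0 + 1.56×(205−197) = 1199 kJ/kg
Q = 63500 MJ/h = 17639 kJ/s = 17639 kJ/s
ṁ = Q/Δh = 17639 / 1199 = 14.711 kg/s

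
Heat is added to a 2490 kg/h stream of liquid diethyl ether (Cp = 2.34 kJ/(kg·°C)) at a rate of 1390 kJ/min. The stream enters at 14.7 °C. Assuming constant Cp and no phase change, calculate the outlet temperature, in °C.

T_out = 29.0 °C

Q = 1390 kJ/min = 83400 kJ/h
ΔT = Q/(ṁ·Cp) = 83400/(2490×2.34) = 14.314 K
T_out = 14.7 + 14.314 = 29.014 °C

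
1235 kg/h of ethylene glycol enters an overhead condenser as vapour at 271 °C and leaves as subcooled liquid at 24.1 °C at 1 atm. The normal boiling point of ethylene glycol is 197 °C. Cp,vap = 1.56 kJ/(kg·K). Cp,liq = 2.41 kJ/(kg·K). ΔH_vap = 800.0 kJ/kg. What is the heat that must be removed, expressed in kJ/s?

vapour 271→197 °C: -115.44 kJ/kg
condensation at 197 °C: -800 kJ/kg
liquid 197→24.1 °C: -416.69 kJ/kg
Δh = -115.44 + -800 + -416.69 = -1332.1 kJ/kg
Q = ṁ·Δh = 1235 kg/h × -1332.1 kJ/kg = -1.6452e+06 kJ/h
|Q| = 456.99 kW

Q_c = 457 kJ/s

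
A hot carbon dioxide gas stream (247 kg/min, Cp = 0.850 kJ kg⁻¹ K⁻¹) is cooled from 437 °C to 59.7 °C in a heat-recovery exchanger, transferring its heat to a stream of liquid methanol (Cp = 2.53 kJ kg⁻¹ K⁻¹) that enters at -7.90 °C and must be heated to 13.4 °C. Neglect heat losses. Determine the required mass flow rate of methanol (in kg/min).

Heat released by hot stream: Q = 247 × 0.850 × (437 − 59.7) = 79214 kJ/min
Energy balance on cold side (adiabatic exchanger): Q = ṁ_c·Cp_c·(T_c,out − T_c,in)
ṁ_c = 79214 / [2.53 × (13.4 − -7.90)] = 1469.9 kg/min

ṁ_c = 1470 kg/min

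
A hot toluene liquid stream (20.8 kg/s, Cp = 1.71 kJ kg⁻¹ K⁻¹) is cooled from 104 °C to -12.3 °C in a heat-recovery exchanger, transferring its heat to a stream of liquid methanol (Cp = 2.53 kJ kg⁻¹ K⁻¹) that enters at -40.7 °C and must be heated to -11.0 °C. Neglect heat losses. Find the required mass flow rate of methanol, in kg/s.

Heat released by hot stream: Q = 20.8 × 1.71 × (104 − -12.3) = 4136.6 kJ/s
Energy balance on cold side (adiabatic exchanger): Q = ṁ_c·Cp_c·(T_c,out − T_c,in)
ṁ_c = 4136.6 / [2.53 × (-11.0 − -40.7)] = 55.051 kg/s

ṁ_c = 55.1 kg/s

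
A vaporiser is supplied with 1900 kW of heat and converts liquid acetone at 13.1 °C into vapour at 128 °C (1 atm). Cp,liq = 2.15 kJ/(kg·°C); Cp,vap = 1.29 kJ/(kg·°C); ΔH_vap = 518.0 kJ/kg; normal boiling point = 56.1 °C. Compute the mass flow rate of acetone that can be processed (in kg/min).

ṁ = 162 kg/min

Δh = 2.15×(56.1−13.1) + 518.0 + 1.29×(128−56.1) = 703.2 kJ/kg
Q = 1900 kW = 1900 kJ/s = 114000 kJ/min
ṁ = Q/Δh = 114000 / 703.2 = 162.12 kg/min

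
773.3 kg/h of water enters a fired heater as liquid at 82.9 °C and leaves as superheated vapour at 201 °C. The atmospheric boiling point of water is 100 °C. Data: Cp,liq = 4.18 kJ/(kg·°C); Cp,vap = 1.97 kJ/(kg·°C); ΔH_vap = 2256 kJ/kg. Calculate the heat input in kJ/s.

liquid 82.9→100 °C: 71.478 kJ/kg
vaporisation at 100 °C: 2256 kJ/kg
vapour 100→201 °C: 198.97 kJ/kg
Δh = 71.478 + 2256 + 198.97 = 2526.4 kJ/kg
Q = ṁ·Δh = 773.3 kg/h × 2526.4 kJ/kg = 1.9537e+06 kJ/h
|Q| = 542.7 kW

Q = 543 kJ/s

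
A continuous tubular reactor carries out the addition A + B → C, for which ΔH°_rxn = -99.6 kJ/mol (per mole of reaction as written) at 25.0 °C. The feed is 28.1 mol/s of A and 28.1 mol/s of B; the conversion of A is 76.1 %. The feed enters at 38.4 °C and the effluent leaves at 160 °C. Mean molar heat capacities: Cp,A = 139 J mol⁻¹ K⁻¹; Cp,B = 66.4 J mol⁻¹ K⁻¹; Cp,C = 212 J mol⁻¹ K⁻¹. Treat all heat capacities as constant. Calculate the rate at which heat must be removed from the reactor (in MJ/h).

Q_out = 5070 MJ/h

Extent of reaction ξ = 0.761 × 28.1 = 21.384 mol/s
Reaction term: ξ·ΔH°_rxn = 21.384 × -99.6 = -2129.9 kJ/s
Sensible, feed 38.4→25 °C: -77.341 kJ/s
Outlet flows (mol/s): A 6.7159, B 6.7159, C 21.384
Sensible, products 25→160 °C: 798.24 kJ/s
Q = ΔH = -1409 kJ/s = -1409 kW
Heat removed = 5072.3 MJ/h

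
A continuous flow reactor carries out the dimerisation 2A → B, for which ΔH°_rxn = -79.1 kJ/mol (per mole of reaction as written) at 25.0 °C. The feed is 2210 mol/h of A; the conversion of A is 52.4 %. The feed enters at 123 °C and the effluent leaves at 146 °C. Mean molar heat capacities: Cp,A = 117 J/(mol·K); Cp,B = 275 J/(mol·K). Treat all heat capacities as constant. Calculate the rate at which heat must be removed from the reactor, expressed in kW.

Extent of reaction ξ = 0.524 × 2210 / 2 = 579.02 mol/h
Reaction term: ξ·ΔH°_rxn = 579.02 × -79.1 = -45800 kJ/h
Sensible, feed 123→25 °C: -25340 kJ/h
Outlet flows (mol/h): A 1052, B 579.02
Sensible, products 25→146 °C: 34159 kJ/h
Q = ΔH = -36981 kJ/h = -10.272 kW
Heat removed = 10.272 kW

Q_out = 10.3 kW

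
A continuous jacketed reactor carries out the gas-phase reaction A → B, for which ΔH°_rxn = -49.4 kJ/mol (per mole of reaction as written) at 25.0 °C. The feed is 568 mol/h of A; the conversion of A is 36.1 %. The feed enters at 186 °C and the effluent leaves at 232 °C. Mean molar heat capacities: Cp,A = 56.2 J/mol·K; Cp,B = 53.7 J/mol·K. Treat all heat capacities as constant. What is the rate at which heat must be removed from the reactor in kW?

Extent of reaction ξ = 0.361 × 568 = 205.05 mol/h
Reaction term: ξ·ΔH°_rxn = 205.05 × -49.4 = -10129 kJ/h
Sensible, feed 186→25 °C: -5139.4 kJ/h
Outlet flows (mol/h): A 362.95, B 205.05
Sensible, products 25→232 °C: 6501.7 kJ/h
Q = ΔH = -8767.1 kJ/h = -2.4353 kW
Heat removed = 2.4353 kW

Q_out = 2.44 kW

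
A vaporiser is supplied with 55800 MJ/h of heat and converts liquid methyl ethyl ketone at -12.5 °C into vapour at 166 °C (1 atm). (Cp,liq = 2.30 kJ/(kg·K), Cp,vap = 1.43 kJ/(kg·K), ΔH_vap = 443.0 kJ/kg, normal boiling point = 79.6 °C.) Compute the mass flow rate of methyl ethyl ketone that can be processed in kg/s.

Δh = 2.30×(79.6−-12.5) + 443.0 + 1.43×(166−79.6) = 778.38 kJ/kg
Q = 55800 MJ/h = 15500 kJ/s = 15500 kJ/s
ṁ = Q/Δh = 15500 / 778.38 = 19.913 kg/s

ṁ = 19.9 kg/s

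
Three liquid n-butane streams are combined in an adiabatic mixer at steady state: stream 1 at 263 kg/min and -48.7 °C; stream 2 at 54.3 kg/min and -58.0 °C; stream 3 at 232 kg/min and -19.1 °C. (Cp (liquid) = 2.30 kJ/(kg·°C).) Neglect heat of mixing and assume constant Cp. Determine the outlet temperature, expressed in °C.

Energy balance with Q = 0: Σ ṁᵢCp,ᵢ(T_out − Tᵢ) = 0
T_out = Σ ṁᵢCp,ᵢTᵢ / Σ ṁᵢCp,ᵢ
      = -46894 / 1263.4 = -37.118 °C

T_out = -37.1 °C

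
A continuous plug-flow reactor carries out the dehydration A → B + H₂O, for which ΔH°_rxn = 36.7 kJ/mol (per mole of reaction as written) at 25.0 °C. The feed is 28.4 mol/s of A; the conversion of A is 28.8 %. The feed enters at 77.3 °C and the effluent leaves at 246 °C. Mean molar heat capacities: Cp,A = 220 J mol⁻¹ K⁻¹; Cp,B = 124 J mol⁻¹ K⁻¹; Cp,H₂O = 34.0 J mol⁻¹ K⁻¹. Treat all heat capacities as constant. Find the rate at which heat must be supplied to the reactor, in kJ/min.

Q_in = 74500 kJ/min

Extent of reaction ξ = 0.288 × 28.4 = 8.1792 mol/s
Reaction term: ξ·ΔH°_rxn = 8.1792 × 36.7 = 300.18 kJ/s
Sensible, feed 77.3→25 °C: -326.77 kJ/s
Outlet flows (mol/s): A 20.221, B 8.1792, H₂O 8.1792
Sensible, products 25→246 °C: 1268.7 kJ/s
Q = ΔH = 1242.1 kJ/s = 1242.1 kW
Heat supplied = 74529 kJ/min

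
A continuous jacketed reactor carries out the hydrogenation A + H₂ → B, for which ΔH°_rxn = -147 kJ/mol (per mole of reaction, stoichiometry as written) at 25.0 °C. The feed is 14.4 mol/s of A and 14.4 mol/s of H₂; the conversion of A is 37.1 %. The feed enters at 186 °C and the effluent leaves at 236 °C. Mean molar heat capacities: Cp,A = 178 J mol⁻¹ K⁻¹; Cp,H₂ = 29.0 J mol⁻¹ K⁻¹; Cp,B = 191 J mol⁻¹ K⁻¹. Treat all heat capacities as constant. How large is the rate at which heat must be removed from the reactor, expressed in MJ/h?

Q_out = 2360 MJ/h

Extent of reaction ξ = 0.371 × 14.4 = 5.3424 mol/s
Reaction term: ξ·ΔH°_rxn = 5.3424 × -147 = -785.33 kJ/s
Sensible, feed 186→25 °C: -479.91 kJ/s
Outlet flows (mol/s): A 9.0576, H₂ 9.0576, B 5.3424
Sensible, products 25→236 °C: 610.91 kJ/s
Q = ΔH = -654.33 kJ/s = -654.33 kW
Heat removed = 2355.6 MJ/h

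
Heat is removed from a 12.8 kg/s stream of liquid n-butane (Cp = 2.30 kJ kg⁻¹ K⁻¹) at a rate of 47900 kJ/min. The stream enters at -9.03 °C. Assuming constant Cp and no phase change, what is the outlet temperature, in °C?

Q = 47900 kJ/min = 798.33 kJ/s
ΔT = Q/(ṁ·Cp) = 798.33/(12.8×2.30) = 27.117 K
T_out = -9.03 − 27.117 = -36.147 °C

T_out = -36.1 °C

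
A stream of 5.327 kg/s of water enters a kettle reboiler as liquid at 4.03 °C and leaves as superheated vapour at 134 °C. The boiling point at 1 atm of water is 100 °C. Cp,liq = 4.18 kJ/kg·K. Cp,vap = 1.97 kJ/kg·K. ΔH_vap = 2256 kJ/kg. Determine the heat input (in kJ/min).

Q = 871000 kJ/min

liquid 4.03→100 °C: 401.15 kJ/kg
vaporisation at 100 °C: 2256 kJ/kg
vapour 100→134 °C: 66.98 kJ/kg
Δh = 401.15 + 2256 + 66.98 = 2724.1 kJ/kg
Q = ṁ·Δh = 5.327 kg/s × 2724.1 kJ/kg = 14511 kJ/s
|Q| = 14511 kW = 870690 kJ/min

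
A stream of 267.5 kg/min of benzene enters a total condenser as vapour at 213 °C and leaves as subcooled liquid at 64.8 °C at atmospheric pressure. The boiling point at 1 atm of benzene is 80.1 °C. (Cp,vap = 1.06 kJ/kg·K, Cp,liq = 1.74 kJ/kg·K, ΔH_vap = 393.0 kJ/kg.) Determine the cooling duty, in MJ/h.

vapour 213→80.1 °C: -140.87 kJ/kg
condensation at 80.1 °C: -393 kJ/kg
liquid 80.1→64.8 °C: -26.622 kJ/kg
Δh = -140.87 + -393 + -26.622 = -560.5 kJ/kg
Q = ṁ·Δh = 267.5 kg/min × -560.5 kJ/kg = -149930 kJ/min
|Q| = 2498.9 kW = 8996 MJ/h

Q_c = 9000 MJ/h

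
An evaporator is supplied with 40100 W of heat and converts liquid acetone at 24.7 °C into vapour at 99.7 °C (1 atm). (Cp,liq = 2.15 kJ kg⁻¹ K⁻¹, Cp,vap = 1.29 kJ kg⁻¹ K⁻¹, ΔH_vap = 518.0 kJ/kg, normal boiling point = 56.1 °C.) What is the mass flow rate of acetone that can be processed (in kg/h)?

ṁ = 225 kg/h

Δh = 2.15×(56.1−24.7) + 518.0 + 1.29×(99.7−56.1) = 641.75 kJ/kg
Q = 40100 W = 40.1 kJ/s = 144360 kJ/h
ṁ = Q/Δh = 144360 / 641.75 = 224.95 kg/h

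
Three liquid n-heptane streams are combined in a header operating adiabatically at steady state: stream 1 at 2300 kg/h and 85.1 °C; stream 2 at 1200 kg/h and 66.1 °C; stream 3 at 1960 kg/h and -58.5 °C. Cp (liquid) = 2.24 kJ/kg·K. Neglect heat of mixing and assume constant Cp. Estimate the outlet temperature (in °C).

T_out = 29.4 °C

Energy balance with Q = 0: Σ ṁᵢCp,ᵢ(T_out − Tᵢ) = 0
T_out = Σ ṁᵢCp,ᵢTᵢ / Σ ṁᵢCp,ᵢ
      = 359270 / 12230 = 29.375 °C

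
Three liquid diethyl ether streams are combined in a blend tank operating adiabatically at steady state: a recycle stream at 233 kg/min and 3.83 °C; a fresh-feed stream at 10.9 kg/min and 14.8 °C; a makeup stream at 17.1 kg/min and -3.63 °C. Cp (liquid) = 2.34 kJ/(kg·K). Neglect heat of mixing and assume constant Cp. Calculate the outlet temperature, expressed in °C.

Energy balance with Q = 0: Σ ṁᵢCp,ᵢ(T_out − Tᵢ) = 0
Σ ṁᵢCp,ᵢTᵢ = 233×2.34×3.83 + 10.9×2.34×14.8 + 17.1×2.34×-3.63 = 2320.4
Σ ṁᵢCp,ᵢ = 233×2.34 + 10.9×2.34 + 17.1×2.34 = 610.74
T_out = 2320.4 / 610.74 = 3.7994 °C

T_out = 3.80 °C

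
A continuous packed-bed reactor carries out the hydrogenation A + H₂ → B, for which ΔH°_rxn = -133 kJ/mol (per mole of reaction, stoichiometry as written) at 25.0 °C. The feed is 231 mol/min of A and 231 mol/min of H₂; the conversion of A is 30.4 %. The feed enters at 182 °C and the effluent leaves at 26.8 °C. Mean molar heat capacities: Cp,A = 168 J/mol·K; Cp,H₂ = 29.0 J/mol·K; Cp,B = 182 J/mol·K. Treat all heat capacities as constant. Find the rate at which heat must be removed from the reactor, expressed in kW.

Q_out = 273 kW

Extent of reaction ξ = 0.304 × 231 = 70.224 mol/min
Reaction term: ξ·ΔH°_rxn = 70.224 × -133 = -9339.8 kJ/min
Sensible, feed 182→25 °C: -7144.6 kJ/min
Outlet flows (mol/min): A 160.78, H₂ 160.78, B 70.224
Sensible, products 25→26.8 °C: 80.017 kJ/min
Q = ΔH = -16404 kJ/min = -273.41 kW
Heat removed = 273.41 kW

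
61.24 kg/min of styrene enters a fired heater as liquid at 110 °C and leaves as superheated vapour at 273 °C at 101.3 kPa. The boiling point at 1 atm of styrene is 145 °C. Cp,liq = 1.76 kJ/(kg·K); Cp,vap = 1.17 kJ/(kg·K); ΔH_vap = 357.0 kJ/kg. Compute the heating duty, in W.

Q = 580000 W

liquid 110→145 °C: 61.6 kJ/kg
vaporisation at 145 °C: 357 kJ/kg
vapour 145→273 °C: 149.76 kJ/kg
Δh = 61.6 + 357 + 149.76 = 568.36 kJ/kg
Q = ṁ·Δh = 61.24 kg/min × 568.36 kJ/kg = 34806 kJ/min
|Q| = 580.11 kW = 580110 W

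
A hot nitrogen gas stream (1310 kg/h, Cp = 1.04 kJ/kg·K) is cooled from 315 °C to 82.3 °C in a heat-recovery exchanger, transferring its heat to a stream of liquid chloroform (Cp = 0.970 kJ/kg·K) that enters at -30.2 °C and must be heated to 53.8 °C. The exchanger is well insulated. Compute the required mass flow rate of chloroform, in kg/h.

ṁ_c = 3890 kg/h

Heat released by hot stream: Q = 1310 × 1.04 × (315 − 82.3) = 317030 kJ/h
Energy balance on cold side (adiabatic exchanger): Q = ṁ_c·Cp_c·(T_c,out − T_c,in)
ṁ_c = 317030 / [0.970 × (53.8 − -30.2)] = 3890.9 kg/h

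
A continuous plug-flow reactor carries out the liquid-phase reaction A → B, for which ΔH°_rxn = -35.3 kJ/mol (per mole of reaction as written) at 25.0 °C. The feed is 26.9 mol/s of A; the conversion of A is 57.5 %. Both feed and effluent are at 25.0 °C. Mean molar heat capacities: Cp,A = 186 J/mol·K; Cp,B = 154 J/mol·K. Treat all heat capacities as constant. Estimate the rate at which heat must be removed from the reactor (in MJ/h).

Extent of reaction ξ = 0.575 × 26.9 = 15.467 mol/s
Reaction term: ξ·ΔH°_rxn = 15.467 × -35.3 = -546 kJ/s
Q = ΔH = -546 kJ/s = -546 kW
Heat removed = 1965.6 MJ/h

Q_out = 1970 MJ/h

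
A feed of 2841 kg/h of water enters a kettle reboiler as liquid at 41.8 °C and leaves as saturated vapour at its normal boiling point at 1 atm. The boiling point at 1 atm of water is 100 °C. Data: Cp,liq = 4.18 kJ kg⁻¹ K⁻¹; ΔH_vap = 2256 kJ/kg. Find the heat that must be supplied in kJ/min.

liquid 41.8→100 °C: 243.28 kJ/kg
vaporisation at 100 °C: 2256 kJ/kg
Δh = 243.28 + 2256 = 2499.3 kJ/kg
Q = ṁ·Δh = 2841 kg/h × 2499.3 kJ/kg = 7.1004e+06 kJ/h
|Q| = 1972.3 kW = 118340 kJ/min

Q = 118000 kJ/min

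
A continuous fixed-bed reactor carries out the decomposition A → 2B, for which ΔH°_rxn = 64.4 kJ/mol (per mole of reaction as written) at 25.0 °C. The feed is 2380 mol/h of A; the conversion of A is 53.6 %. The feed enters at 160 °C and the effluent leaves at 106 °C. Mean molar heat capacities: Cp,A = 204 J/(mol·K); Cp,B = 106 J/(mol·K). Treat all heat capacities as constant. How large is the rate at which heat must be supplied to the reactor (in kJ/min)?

Extent of reaction ξ = 0.536 × 2380 = 1275.7 mol/h
Reaction term: ξ·ΔH°_rxn = 1275.7 × 64.4 = 82154 kJ/h
Sensible, feed 160→25 °C: -65545 kJ/h
Outlet flows (mol/h): A 1104.3, B 2551.4
Sensible, products 25→106 °C: 40154 kJ/h
Q = ΔH = 56762 kJ/h = 15.767 kW
Heat supplied = 946.04 kJ/min

Q_in = 946 kJ/min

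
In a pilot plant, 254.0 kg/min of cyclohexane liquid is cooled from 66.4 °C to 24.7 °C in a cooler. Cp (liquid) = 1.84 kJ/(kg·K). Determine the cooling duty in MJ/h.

Q = ṁ·Cp·ΔT = 254.0 × 1.84 × (24.7 − 66.4) = -19489 kJ/min
Converting: 19489 / 60 s = 324.82 kW
Cooling duty = 1169.3 MJ/h

Q_c = 1170 MJ/h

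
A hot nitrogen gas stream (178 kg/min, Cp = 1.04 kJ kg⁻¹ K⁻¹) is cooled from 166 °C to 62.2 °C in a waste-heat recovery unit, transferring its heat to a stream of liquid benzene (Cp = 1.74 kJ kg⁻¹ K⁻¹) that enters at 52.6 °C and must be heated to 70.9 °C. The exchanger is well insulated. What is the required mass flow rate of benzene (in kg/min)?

Heat released by hot stream: Q = 178 × 1.04 × (166 − 62.2) = 19215 kJ/min
Energy balance on cold side (adiabatic exchanger): Q = ṁ_c·Cp_c·(T_c,out − T_c,in)
ṁ_c = 19215 / [1.74 × (70.9 − 52.6)] = 603.46 kg/min

ṁ_c = 603 kg/min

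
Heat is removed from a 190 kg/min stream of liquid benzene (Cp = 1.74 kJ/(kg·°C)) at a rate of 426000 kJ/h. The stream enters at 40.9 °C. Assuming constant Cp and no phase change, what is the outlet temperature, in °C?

T_out = 19.4 °C

Q = 426000 kJ/h = 7100 kJ/min
ΔT = Q/(ṁ·Cp) = 7100/(190×1.74) = 21.476 K
T_out = 40.9 − 21.476 = 19.424 °C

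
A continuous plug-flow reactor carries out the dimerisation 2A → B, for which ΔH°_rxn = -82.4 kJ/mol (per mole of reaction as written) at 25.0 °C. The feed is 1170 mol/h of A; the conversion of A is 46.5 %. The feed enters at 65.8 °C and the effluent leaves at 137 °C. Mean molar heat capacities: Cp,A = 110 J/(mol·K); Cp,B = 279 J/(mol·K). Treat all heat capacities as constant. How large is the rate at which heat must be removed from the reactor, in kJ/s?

Q_out = 3.18 kJ/s

Extent of reaction ξ = 0.465 × 1170 / 2 = 272.03 mol/h
Reaction term: ξ·ΔH°_rxn = 272.03 × -82.4 = -22415 kJ/h
Sensible, feed 65.8→25 °C: -5251 kJ/h
Outlet flows (mol/h): A 625.95, B 272.03
Sensible, products 25→137 °C: 16212 kJ/h
Q = ΔH = -11454 kJ/h = -3.1816 kW
Heat removed = 3.1816 kJ/s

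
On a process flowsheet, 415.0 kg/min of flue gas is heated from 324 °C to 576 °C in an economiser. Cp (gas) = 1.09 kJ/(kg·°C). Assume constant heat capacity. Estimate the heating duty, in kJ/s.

Q = ṁ·Cp·ΔT = 415.0 × 1.09 × (576 − 324) = 113990 kJ/min
Converting: 113990 / 60 s = 1899.9 kW

Q = 1900 kJ/s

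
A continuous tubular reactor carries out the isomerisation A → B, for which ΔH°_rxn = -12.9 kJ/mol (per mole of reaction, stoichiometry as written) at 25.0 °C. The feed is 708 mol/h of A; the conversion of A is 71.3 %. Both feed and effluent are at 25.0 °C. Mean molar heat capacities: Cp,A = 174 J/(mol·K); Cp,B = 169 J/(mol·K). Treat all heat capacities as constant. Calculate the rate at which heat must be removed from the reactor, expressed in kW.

Q_out = 1.81 kW

Extent of reaction ξ = 0.713 × 708 = 504.8 mol/h
Reaction term: ξ·ΔH°_rxn = 504.8 × -12.9 = -6512 kJ/h
Q = ΔH = -6512 kJ/h = -1.8089 kW
Heat removed = 1.8089 kW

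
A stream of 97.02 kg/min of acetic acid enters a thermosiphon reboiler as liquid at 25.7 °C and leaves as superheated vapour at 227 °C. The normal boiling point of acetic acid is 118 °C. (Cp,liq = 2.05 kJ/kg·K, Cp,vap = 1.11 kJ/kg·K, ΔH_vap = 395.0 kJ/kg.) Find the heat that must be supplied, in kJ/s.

Q = 1140 kJ/s

liquid 25.7→118 °C: 189.21 kJ/kg
vaporisation at 118 °C: 395 kJ/kg
vapour 118→227 °C: 120.99 kJ/kg
Δh = 189.21 + 395 + 120.99 = 705.2 kJ/kg
Q = ṁ·Δh = 97.02 kg/min × 705.2 kJ/kg = 68419 kJ/min
|Q| = 1140.3 kW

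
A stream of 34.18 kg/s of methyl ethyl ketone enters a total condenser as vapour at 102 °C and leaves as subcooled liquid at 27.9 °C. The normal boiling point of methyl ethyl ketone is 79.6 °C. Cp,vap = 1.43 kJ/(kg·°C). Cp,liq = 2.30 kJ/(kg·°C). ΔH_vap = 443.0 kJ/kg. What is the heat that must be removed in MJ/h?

Q_c = 73100 MJ/h

vapour 102→79.6 °C: -32.032 kJ/kg
condensation at 79.6 °C: -443 kJ/kg
liquid 79.6→27.9 °C: -118.91 kJ/kg
Δh = -32.032 + -443 + -118.91 = -593.94 kJ/kg
Q = ṁ·Δh = 34.18 kg/s × -593.94 kJ/kg = -20301 kJ/s
|Q| = 20301 kW = 73083 MJ/h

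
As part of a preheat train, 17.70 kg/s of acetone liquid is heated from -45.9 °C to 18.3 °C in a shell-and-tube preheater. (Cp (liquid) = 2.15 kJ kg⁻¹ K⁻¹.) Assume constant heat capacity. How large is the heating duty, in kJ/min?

Q = ṁ·Cp·ΔT = 17.70 × 2.15 × (18.3 − -45.9) = 2443.1 kJ/s
Heating duty = 146590 kJ/min

Q = 147000 kJ/min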